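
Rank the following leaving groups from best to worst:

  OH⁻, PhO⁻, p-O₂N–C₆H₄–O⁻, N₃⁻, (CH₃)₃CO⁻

N₃⁻ > p-O₂N–C₆H₄–O⁻ > PhO⁻ > OH⁻ > (CH₃)₃CO⁻

N₃⁻: pKₐ(HN₃) ≈ 4.7 — linear, resonance-stabilised
p-O₂N–C₆H₄–O⁻: pKₐ(p-nitrophenol) ≈ 7.2
PhO⁻: pKₐ(C₆H₅OH (phenol)) ≈ 10
OH⁻: pKₐ(H₂O) ≈ 15.7
(CH₃)₃CO⁻: pKₐ(t-BuOH) ≈ 18 — bulky, strongly basic alkoxide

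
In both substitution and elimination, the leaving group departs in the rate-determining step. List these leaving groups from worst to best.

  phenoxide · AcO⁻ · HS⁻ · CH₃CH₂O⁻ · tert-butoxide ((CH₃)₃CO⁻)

tert-butoxide ((CH₃)₃CO⁻) < CH₃CH₂O⁻ < phenoxide < HS⁻ < AcO⁻

The more stable X⁻ (or X) is on its own — i.e. the weaker a base it is — the better a leaving group it makes.
AcO⁻: pKₐ(CH₃COOH) ≈ 4.8
HS⁻: pKₐ(H₂S) ≈ 7 — larger and more polarisable than the oxygen analogue
phenoxide: pKₐ(C₆H₅OH (phenol)) ≈ 10
CH₃CH₂O⁻: pKₐ(CH₃CH₂OH) ≈ 16 — strong base; alkoxides do not leave unassisted
tert-butoxide ((CH₃)₃CO⁻): pKₐ(t-BuOH) ≈ 18 — bulky, strongly basic alkoxide
Listed from poorest to best leaving group as asked.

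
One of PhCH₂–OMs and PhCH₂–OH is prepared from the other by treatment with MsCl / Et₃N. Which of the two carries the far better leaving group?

PhCH₂–OMs

From PhCH₂–OH the departing group would be OH⁻ (pKₐ(H₂O) ≈ 15.7). Strong base; essentially never leaves without prior activation.
From PhCH₂–OMs the leaving group is OMs⁻ (pKₐ(CH₃SO₃H (MsOH)) ≈ -1.9). Resonance-delocalised alkanesulfonate.
Treatment with MsCl / Et₃N works by converting the hydroxyl into a mesylate, making PhCH₂–OMs enormously more reactive.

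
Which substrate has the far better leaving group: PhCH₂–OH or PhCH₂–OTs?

PhCH₂–OTs

From PhCH₂–OH the departing group would be OH⁻ (pKₐ(H₂O) ≈ 15.7). Strong base; essentially never leaves without prior activation.
From PhCH₂–OTs the leaving group is OTs⁻ (pKₐ(p-CH₃C₆H₄SO₃H (TsOH)) ≈ -2.8). Resonance-delocalised arenesulfonate.
(In practice PhCH₂–OTs is made from PhCH₂–OH by treatment with TsCl / pyridine, converting the hydroxyl into a tosylate.)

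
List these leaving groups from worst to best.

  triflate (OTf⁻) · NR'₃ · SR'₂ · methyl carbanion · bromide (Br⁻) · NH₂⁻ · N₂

N₂: no meaningful conjugate acid; N₂ departs as an exceptionally stable neutral molecule
triflate (OTf⁻): pKₐ(CF₃SO₃H (triflic acid)) ≈ -14
bromide (Br⁻): pKₐ(HBr) ≈ -9
SR'₂: pKₐ(R'₂SH⁺) ≈ -7
NR'₃: pKₐ(R'₃NH⁺) ≈ 10.7
NH₂⁻: pKₐ(NH₃) ≈ 38
methyl carbanion: pKₐ(CH₄) ≈ 48
The question asks for worst first, so the sequence is read in increasing leaving-group ability.

methyl carbanion < NH₂⁻ < NR'₃ < SR'₂ < bromide (Br⁻) < triflate (OTf⁻) < N₂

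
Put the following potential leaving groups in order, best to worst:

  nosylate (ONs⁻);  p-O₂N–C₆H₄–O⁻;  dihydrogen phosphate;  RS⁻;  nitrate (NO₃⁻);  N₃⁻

Rank by basicity of the departing species: weakest base leaves most easily.
nosylate (ONs⁻): pKₐ(p-O₂NC₆H₄SO₃H) ≈ -3.5 — p-nitro group further stabilises the sulfonate
nitrate (NO₃⁻): pKₐ(HNO₃) ≈ -1.3 — resonance-delocalised over three oxygens
dihydrogen phosphate: pKₐ(H₃PO₄) ≈ 2.1
N₃⁻: pKₐ(HN₃) ≈ 4.7 — linear, resonance-stabilised
p-O₂N–C₆H₄–O⁻: pKₐ(p-nitrophenol) ≈ 7.2 — nitro group delocalises the charge; the classic chromogenic LG
RS⁻: pKₐ(RSH (a thiol)) ≈ 10.5

nosylate (ONs⁻) > nitrate (NO₃⁻) > dihydrogen phosphate > N₃⁻ > p-O₂N–C₆H₄–O⁻ > RS⁻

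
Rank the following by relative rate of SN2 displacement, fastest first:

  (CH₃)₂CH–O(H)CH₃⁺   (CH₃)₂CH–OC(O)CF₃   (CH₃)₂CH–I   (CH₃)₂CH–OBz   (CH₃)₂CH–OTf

(CH₃)₂CH–OTf > (CH₃)₂CH–I > (CH₃)₂CH–O(H)CH₃⁺ > (CH₃)₂CH–OC(O)CF₃ > (CH₃)₂CH–OBz

Same R in every case — rank the leaving groups.
The more stable X⁻ (or X) is on its own — i.e. the weaker a base it is — the better a leaving group it makes.
(CH₃)₂CH–OTf loses OTf⁻: pKₐ(CF₃SO₃H (triflic acid)) ≈ -14
(CH₃)₂CH–I loses I⁻: pKₐ(HI) ≈ -10
(CH₃)₂CH–O(H)CH₃⁺ loses R'OH: pKₐ(R'OH₂⁺) ≈ -2.4
(CH₃)₂CH–OC(O)CF₃ loses CF₃COO⁻: pKₐ(CF₃COOH) ≈ 0.2
(CH₃)₂CH–OBz loses PhCOO⁻: pKₐ(C₆H₅COOH) ≈ 4.2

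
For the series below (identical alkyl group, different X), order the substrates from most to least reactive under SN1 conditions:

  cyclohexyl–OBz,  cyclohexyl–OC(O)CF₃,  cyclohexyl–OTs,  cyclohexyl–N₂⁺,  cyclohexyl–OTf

cyclohexyl–N₂⁺ > cyclohexyl–OTf > cyclohexyl–OTs > cyclohexyl–OC(O)CF₃ > cyclohexyl–OBz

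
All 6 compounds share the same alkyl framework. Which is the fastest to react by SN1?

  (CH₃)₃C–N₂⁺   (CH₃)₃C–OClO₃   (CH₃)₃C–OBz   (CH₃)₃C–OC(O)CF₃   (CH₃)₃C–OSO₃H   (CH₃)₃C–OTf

(CH₃)₃C–N₂⁺

With the same alkyl group throughout, only the leaving group differentiates the rates.
A good leaving group is a weak base: the lower the pKₐ of its conjugate acid, the more readily it departs.
(CH₃)₃C–N₂⁺ loses N₂: no meaningful conjugate acid; N₂ departs as an exceptionally stable neutral molecule
(CH₃)₃C–OTf loses OTf⁻: pKₐ(CF₃SO₃H (triflic acid)) ≈ -14
(CH₃)₃C–OClO₃ loses ClO₄⁻: pKₐ(HClO₄) ≈ -10
(CH₃)₃C–OSO₃H loses HSO₄⁻: pKₐ(H₂SO₄) ≈ -3
(CH₃)₃C–OC(O)CF₃ loses CF₃COO⁻: pKₐ(CF₃COOH) ≈ 0.2
(CH₃)₃C–OBz loses PhCOO⁻: pKₐ(C₆H₅COOH) ≈ 4.2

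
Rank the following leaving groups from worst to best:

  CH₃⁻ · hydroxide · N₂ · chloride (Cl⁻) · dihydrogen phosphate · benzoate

The more stable X⁻ (or X) is on its own — i.e. the weaker a base it is — the better a leaving group it makes.
N₂: no meaningful conjugate acid; N₂ departs as an exceptionally stable neutral molecule
chloride (Cl⁻): pKₐ(HCl) ≈ -7 — moderately weak base
dihydrogen phosphate: pKₐ(H₃PO₄) ≈ 2.1
benzoate: pKₐ(C₆H₅COOH) ≈ 4.2 — aryl carboxylate
hydroxide: pKₐ(H₂O) ≈ 15.7 — strong base; essentially never leaves without prior activation
CH₃⁻: pKₐ(CH₄) ≈ 48 — unstabilised carbanion; the worst conceivable leaving group
The question asks for worst first, so the sequence is read in increasing leaving-group ability.

CH₃⁻ < hydroxide < benzoate < dihydrogen phosphate < chloride (Cl⁻) < N₂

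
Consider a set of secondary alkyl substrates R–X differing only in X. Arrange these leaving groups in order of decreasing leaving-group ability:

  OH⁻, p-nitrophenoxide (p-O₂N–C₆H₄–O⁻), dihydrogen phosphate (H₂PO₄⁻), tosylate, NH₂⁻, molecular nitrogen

molecular nitrogen > tosylate > dihydrogen phosphate (H₂PO₄⁻) > p-nitrophenoxide (p-O₂N–C₆H₄–O⁻) > OH⁻ > NH₂⁻

molecular nitrogen: no meaningful conjugate acid; N₂ departs as an exceptionally stable neutral molecule
tosylate: pKₐ(p-CH₃C₆H₄SO₃H (TsOH)) ≈ -2.8
dihydrogen phosphate (H₂PO₄⁻): pKₐ(H₃PO₄) ≈ 2.1
p-nitrophenoxide (p-O₂N–C₆H₄–O⁻): pKₐ(p-nitrophenol) ≈ 7.2
OH⁻: pKₐ(H₂O) ≈ 15.7
NH₂⁻: pKₐ(NH₃) ≈ 38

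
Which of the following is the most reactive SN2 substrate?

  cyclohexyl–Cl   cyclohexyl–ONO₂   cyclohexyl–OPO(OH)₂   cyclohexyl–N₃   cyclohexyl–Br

The skeletons are identical, so relative rate is governed entirely by leaving-group ability.
Leaving-group ability tracks the stability of the departed species; conjugate-acid pKₐ is the usual yardstick (lower pKₐ → better LG).
cyclohexyl–Br loses Br⁻: pKₐ(HBr) ≈ -9
cyclohexyl–Cl loses Cl⁻: pKₐ(HCl) ≈ -7
cyclohexyl–ONO₂ loses NO₃⁻: pKₐ(HNO₃) ≈ -1.3
cyclohexyl–OPO(OH)₂ loses H₂PO₄⁻: pKₐ(H₃PO₄) ≈ 2.1
cyclohexyl–N₃ loses N₃⁻: pKₐ(HN₃) ≈ 4.7

cyclohexyl–Br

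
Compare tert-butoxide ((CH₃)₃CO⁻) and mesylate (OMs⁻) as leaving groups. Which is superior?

mesylate (OMs⁻) is the better leaving group.
pKₐ(CH₃SO₃H (MsOH)) ≈ -1.9 versus pKₐ(t-BuOH) ≈ 18: mesylate (OMs⁻) is the much weaker base.
Resonance-delocalised alkanesulfonate.

mesylate (OMs⁻)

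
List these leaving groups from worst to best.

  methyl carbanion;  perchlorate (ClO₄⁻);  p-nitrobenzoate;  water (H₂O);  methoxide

A good leaving group is a weak base: the lower the pKₐ of its conjugate acid, the more readily it departs.
perchlorate (ClO₄⁻): pKₐ(HClO₄) ≈ -10
water (H₂O): pKₐ(H₃O⁺) ≈ -1.7
p-nitrobenzoate: pKₐ(p-nitrobenzoic acid) ≈ 3.4
methoxide: pKₐ(CH₃OH) ≈ 15.5
methyl carbanion: pKₐ(CH₄) ≈ 48
Listed from poorest to best leaving group as asked.

methyl carbanion < methoxide < p-nitrobenzoate < water (H₂O) < perchlorate (ClO₄⁻)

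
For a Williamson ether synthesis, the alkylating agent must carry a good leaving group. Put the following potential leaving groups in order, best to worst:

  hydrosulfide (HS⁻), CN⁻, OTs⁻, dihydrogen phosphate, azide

A good leaving group is a weak base: the lower the pKₐ of its conjugate acid, the more readily it departs.
OTs⁻: pKₐ(p-CH₃C₆H₄SO₃H (TsOH)) ≈ -2.8 — resonance-delocalised arenesulfonate
dihydrogen phosphate: pKₐ(H₃PO₄) ≈ 2.1 — moderate base; biological leaving group after further activation
azide: pKₐ(HN₃) ≈ 4.7 — linear, resonance-stabilised
hydrosulfide (HS⁻): pKₐ(H₂S) ≈ 7 — larger and more polarisable than the oxygen analogue
CN⁻: pKₐ(HCN) ≈ 9.2

OTs⁻ > dihydrogen phosphate > azide > hydrosulfide (HS⁻) > CN⁻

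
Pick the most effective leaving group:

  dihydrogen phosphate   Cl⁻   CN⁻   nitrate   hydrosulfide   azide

Cl⁻

Rank by basicity of the departing species: weakest base leaves most easily.
Cl⁻: pKₐ(HCl) ≈ -7
nitrate: pKₐ(HNO₃) ≈ -1.3
dihydrogen phosphate: pKₐ(H₃PO₄) ≈ 2.1
azide: pKₐ(HN₃) ≈ 4.7
hydrosulfide: pKₐ(H₂S) ≈ 7
CN⁻: pKₐ(HCN) ≈ 9.2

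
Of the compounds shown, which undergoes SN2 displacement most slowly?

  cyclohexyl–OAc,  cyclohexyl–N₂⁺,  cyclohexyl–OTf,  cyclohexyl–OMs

The skeletons are identical, so relative rate is governed entirely by leaving-group ability.
A good leaving group is a weak base: the lower the pKₐ of its conjugate acid, the more readily it departs.
cyclohexyl–N₂⁺ loses N₂: no meaningful conjugate acid; N₂ departs as an exceptionally stable neutral molecule
cyclohexyl–OTf loses OTf⁻: pKₐ(CF₃SO₃H (triflic acid)) ≈ -14
cyclohexyl–OMs loses OMs⁻: pKₐ(CH₃SO₃H (MsOH)) ≈ -1.9
cyclohexyl–OAc loses AcO⁻: pKₐ(CH₃COOH) ≈ 4.8

cyclohexyl–OAc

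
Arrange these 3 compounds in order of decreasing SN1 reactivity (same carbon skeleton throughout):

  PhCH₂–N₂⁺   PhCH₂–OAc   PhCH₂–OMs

With the same alkyl group throughout, only the leaving group differentiates the rates.
Leaving-group ability tracks the stability of the departed species; conjugate-acid pKₐ is the usual yardstick (lower pKₐ → better LG).
PhCH₂–N₂⁺ loses N₂: no meaningful conjugate acid; N₂ departs as an exceptionally stable neutral molecule
PhCH₂–OMs loses OMs⁻: pKₐ(CH₃SO₃H (MsOH)) ≈ -1.9
PhCH₂–OAc loses AcO⁻: pKₐ(CH₃COOH) ≈ 4.8

PhCH₂–N₂⁺ > PhCH₂–OMs > PhCH₂–OAc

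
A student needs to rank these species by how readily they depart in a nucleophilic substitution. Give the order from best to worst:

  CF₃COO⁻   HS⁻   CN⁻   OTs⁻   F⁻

OTs⁻ > CF₃COO⁻ > F⁻ > HS⁻ > CN⁻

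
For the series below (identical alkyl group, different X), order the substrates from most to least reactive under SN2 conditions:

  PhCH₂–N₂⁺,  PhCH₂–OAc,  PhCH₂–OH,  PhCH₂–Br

PhCH₂–N₂⁺ > PhCH₂–Br > PhCH₂–OAc > PhCH₂–OH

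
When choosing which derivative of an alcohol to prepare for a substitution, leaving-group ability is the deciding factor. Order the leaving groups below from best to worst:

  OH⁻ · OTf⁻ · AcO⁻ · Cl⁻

OTf⁻ > Cl⁻ > AcO⁻ > OH⁻

Rank by basicity of the departing species: weakest base leaves most easily.
OTf⁻: pKₐ(CF₃SO₃H (triflic acid)) ≈ -14 — charge spread over three oxygens and a CF₃ group; the premier leaving group in synthesis
Cl⁻: pKₐ(HCl) ≈ -7 — moderately weak base
AcO⁻: pKₐ(CH₃COOH) ≈ 4.8
OH⁻: pKₐ(H₂O) ≈ 15.7 — strong base; essentially never leaves without prior activation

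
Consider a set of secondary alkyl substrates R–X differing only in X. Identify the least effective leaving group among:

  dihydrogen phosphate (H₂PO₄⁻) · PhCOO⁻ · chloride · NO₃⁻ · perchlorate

The more stable X⁻ (or X) is on its own — i.e. the weaker a base it is — the better a leaving group it makes.
perchlorate: pKₐ(HClO₄) ≈ -10
chloride: pKₐ(HCl) ≈ -7
NO₃⁻: pKₐ(HNO₃) ≈ -1.3
dihydrogen phosphate (H₂PO₄⁻): pKₐ(H₃PO₄) ≈ 2.1
PhCOO⁻: pKₐ(C₆H₅COOH) ≈ 4.2

PhCOO⁻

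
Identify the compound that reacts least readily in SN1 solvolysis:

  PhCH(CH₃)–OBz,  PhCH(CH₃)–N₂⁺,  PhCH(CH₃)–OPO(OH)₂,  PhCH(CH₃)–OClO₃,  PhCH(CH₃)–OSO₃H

PhCH(CH₃)–OBz

Same R in every case — rank the leaving groups.
A good leaving group is a weak base: the lower the pKₐ of its conjugate acid, the more readily it departs.
PhCH(CH₃)–N₂⁺ loses N₂: no meaningful conjugate acid; N₂ departs as an exceptionally stable neutral molecule
PhCH(CH₃)–OClO₃ loses ClO₄⁻: pKₐ(HClO₄) ≈ -10
PhCH(CH₃)–OSO₃H loses HSO₄⁻: pKₐ(H₂SO₄) ≈ -3
PhCH(CH₃)–OPO(OH)₂ loses H₂PO₄⁻: pKₐ(H₃PO₄) ≈ 2.1
PhCH(CH₃)–OBz loses PhCOO⁻: pKₐ(C₆H₅COOH) ≈ 4.2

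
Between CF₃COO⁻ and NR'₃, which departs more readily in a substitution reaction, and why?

CF₃COO⁻ is the better leaving group.
pKₐ(CF₃COOH) ≈ 0.2 versus pKₐ(R'₃NH⁺) ≈ 10.7: CF₃COO⁻ is the much weaker base.
Strongly electron-withdrawing CF₃ stabilises the carboxylate.

CF₃COO⁻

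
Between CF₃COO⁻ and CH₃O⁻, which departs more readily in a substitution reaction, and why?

CF₃COO⁻ is the better leaving group.
pKₐ(CF₃COOH) ≈ 0.2 versus pKₐ(CH₃OH) ≈ 15.5: CF₃COO⁻ is the much weaker base.
Strongly electron-withdrawing CF₃ stabilises the carboxylate.

CF₃COO⁻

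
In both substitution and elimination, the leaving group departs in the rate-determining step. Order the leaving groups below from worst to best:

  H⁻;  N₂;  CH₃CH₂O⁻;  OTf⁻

H⁻ < CH₃CH₂O⁻ < OTf⁻ < N₂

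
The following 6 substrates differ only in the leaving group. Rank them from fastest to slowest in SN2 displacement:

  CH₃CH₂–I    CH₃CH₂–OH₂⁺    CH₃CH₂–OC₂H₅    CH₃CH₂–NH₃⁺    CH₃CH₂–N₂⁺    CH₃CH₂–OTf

Identical carbon frameworks mean the comparison reduces to leaving-group quality.
The more stable X⁻ (or X) is on its own — i.e. the weaker a base it is — the better a leaving group it makes.
CH₃CH₂–N₂⁺ loses N₂: no meaningful conjugate acid; N₂ departs as an exceptionally stable neutral molecule
CH₃CH₂–OTf loses OTf⁻: pKₐ(CF₃SO₃H (triflic acid)) ≈ -14
CH₃CH₂–I loses I⁻: pKₐ(HI) ≈ -10
CH₃CH₂–OH₂⁺ loses H₂O: pKₐ(H₃O⁺) ≈ -1.7
CH₃CH₂–NH₃⁺ loses NH₃: pKₐ(NH₄⁺) ≈ 9.2
CH₃CH₂–OC₂H₅ loses CH₃CH₂O⁻: pKₐ(CH₃CH₂OH) ≈ 16

CH₃CH₂–N₂⁺ > CH₃CH₂–OTf > CH₃CH₂–I > CH₃CH₂–OH₂⁺ > CH₃CH₂–NH₃⁺ > CH₃CH₂–OC₂H₅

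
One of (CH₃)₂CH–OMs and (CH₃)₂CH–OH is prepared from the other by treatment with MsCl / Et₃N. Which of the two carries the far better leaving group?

From (CH₃)₂CH–OH the departing group would be OH⁻ (pKₐ(H₂O) ≈ 15.7). Strong base; essentially never leaves without prior activation.
From (CH₃)₂CH–OMs the leaving group is OMs⁻ (pKₐ(CH₃SO₃H (MsOH)) ≈ -1.9). Resonance-delocalised alkanesulfonate.
Treatment with MsCl / Et₃N works by converting the hydroxyl into a mesylate, making (CH₃)₂CH–OMs enormously more reactive.

(CH₃)₂CH–OMs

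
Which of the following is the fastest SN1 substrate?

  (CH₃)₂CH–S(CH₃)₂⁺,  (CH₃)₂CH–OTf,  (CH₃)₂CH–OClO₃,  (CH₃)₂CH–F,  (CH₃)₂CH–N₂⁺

With the same alkyl group throughout, only the leaving group differentiates the rates.
Rank by basicity of the departing species: weakest base leaves most easily.
(CH₃)₂CH–N₂⁺ loses N₂: no meaningful conjugate acid; N₂ departs as an exceptionally stable neutral molecule
(CH₃)₂CH–OTf loses OTf⁻: pKₐ(CF₃SO₃H (triflic acid)) ≈ -14
(CH₃)₂CH–OClO₃ loses ClO₄⁻: pKₐ(HClO₄) ≈ -10
(CH₃)₂CH–S(CH₃)₂⁺ loses SR'₂: pKₐ(R'₂SH⁺) ≈ -7
(CH₃)₂CH–F loses F⁻: pKₐ(HF) ≈ 3.2

(CH₃)₂CH–N₂⁺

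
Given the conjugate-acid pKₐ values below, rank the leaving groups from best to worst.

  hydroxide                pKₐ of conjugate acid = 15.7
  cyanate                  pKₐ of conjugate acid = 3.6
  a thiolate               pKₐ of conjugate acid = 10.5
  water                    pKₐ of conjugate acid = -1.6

Lower conjugate-acid pKₐ ⇒ weaker base ⇒ better leaving group.
Sorting by the given values: water (-1.6), cyanate (3.6), a thiolate (10.5), hydroxide (15.7).

water > cyanate > a thiolate > hydroxide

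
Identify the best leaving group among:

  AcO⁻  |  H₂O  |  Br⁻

A good leaving group is a weak base: the lower the pKₐ of its conjugate acid, the more readily it departs.
Br⁻: pKₐ(HBr) ≈ -9
H₂O: pKₐ(H₃O⁺) ≈ -1.7
AcO⁻: pKₐ(CH₃COOH) ≈ 4.8

Br⁻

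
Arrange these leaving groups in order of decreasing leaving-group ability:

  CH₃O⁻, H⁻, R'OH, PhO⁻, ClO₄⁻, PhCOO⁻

ClO₄⁻ > R'OH > PhCOO⁻ > PhO⁻ > CH₃O⁻ > H⁻

The more stable X⁻ (or X) is on its own — i.e. the weaker a base it is — the better a leaving group it makes.
ClO₄⁻: pKₐ(HClO₄) ≈ -10 — extremely weak base; rarely used for safety reasons
R'OH: pKₐ(R'OH₂⁺) ≈ -2.4 — neutral; leaves from a protonated ether (an oxonium ion, R–O(H)R'⁺)
PhCOO⁻: pKₐ(C₆H₅COOH) ≈ 4.2
PhO⁻: pKₐ(C₆H₅OH (phenol)) ≈ 10 — resonance into the ring helps, but still a poor LG
CH₃O⁻: pKₐ(CH₃OH) ≈ 15.5 — strong base; alkoxides do not leave unassisted
H⁻: pKₐ(H₂) ≈ 36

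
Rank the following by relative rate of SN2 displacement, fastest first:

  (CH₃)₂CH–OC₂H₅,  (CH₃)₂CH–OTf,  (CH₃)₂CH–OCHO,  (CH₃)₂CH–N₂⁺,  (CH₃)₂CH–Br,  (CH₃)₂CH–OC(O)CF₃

With the same alkyl group throughout, only the leaving group differentiates the rates.
Leaving-group ability tracks the stability of the departed species; conjugate-acid pKₐ is the usual yardstick (lower pKₐ → better LG).
(CH₃)₂CH–N₂⁺ loses N₂: no meaningful conjugate acid; N₂ departs as an exceptionally stable neutral molecule
(CH₃)₂CH–OTf loses OTf⁻: pKₐ(CF₃SO₃H (triflic acid)) ≈ -14
(CH₃)₂CH–Br loses Br⁻: pKₐ(HBr) ≈ -9
(CH₃)₂CH–OC(O)CF₃ loses CF₃COO⁻: pKₐ(CF₃COOH) ≈ 0.2
(CH₃)₂CH–OCHO loses HCOO⁻: pKₐ(HCOOH) ≈ 3.8
(CH₃)₂CH–OC₂H₅ loses CH₃CH₂O⁻: pKₐ(CH₃CH₂OH) ≈ 16

(CH₃)₂CH–N₂⁺ > (CH₃)₂CH–OTf > (CH₃)₂CH–Br > (CH₃)₂CH–OC(O)CF₃ > (CH₃)₂CH–OCHO > (CH₃)₂CH–OC₂H₅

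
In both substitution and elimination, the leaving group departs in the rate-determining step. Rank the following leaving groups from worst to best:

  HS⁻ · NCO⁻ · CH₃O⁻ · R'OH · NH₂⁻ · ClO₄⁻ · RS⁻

NH₂⁻ < CH₃O⁻ < RS⁻ < HS⁻ < NCO⁻ < R'OH < ClO₄⁻

Leaving-group ability tracks the stability of the departed species; conjugate-acid pKₐ is the usual yardstick (lower pKₐ → better LG).
ClO₄⁻: pKₐ(HClO₄) ≈ -10 — extremely weak base; rarely used for safety reasons
R'OH: pKₐ(R'OH₂⁺) ≈ -2.4 — neutral; leaves from a protonated ether (an oxonium ion, R–O(H)R'⁺)
NCO⁻: pKₐ(HOCN) ≈ 3.5 — resonance between N and O
HS⁻: pKₐ(H₂S) ≈ 7 — larger and more polarisable than the oxygen analogue
RS⁻: pKₐ(RSH (a thiol)) ≈ 10.5 — moderately basic; rarely leaves without activation
CH₃O⁻: pKₐ(CH₃OH) ≈ 15.5 — strong base; alkoxides do not leave unassisted
NH₂⁻: pKₐ(NH₃) ≈ 38
Listed from poorest to best leaving group as asked.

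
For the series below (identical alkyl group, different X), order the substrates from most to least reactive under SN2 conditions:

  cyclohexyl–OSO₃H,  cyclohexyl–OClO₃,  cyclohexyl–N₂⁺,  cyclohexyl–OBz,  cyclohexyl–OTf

The skeletons are identical, so relative rate is governed entirely by leaving-group ability.
Leaving-group ability tracks the stability of the departed species; conjugate-acid pKₐ is the usual yardstick (lower pKₐ → better LG).
cyclohexyl–N₂⁺ loses N₂: no meaningful conjugate acid; N₂ departs as an exceptionally stable neutral molecule
cyclohexyl–OTf loses OTf⁻: pKₐ(CF₃SO₃H (triflic acid)) ≈ -14
cyclohexyl–OClO₃ loses ClO₄⁻: pKₐ(HClO₄) ≈ -10
cyclohexyl–OSO₃H loses HSO₄⁻: pKₐ(H₂SO₄) ≈ -3
cyclohexyl–OBz loses PhCOO⁻: pKₐ(C₆H₅COOH) ≈ 4.2

cyclohexyl–N₂⁺ > cyclohexyl–OTf > cyclohexyl–OClO₃ > cyclohexyl–OSO₃H > cyclohexyl–OBz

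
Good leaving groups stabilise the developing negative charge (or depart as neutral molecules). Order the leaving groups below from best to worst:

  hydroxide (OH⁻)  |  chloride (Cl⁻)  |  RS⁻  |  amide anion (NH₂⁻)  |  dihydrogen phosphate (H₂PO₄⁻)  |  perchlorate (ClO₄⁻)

perchlorate (ClO₄⁻) > chloride (Cl⁻) > dihydrogen phosphate (H₂PO₄⁻) > RS⁻ > hydroxide (OH⁻) > amide anion (NH₂⁻)

Rank by basicity of the departing species: weakest base leaves most easily.
perchlorate (ClO₄⁻): pKₐ(HClO₄) ≈ -10
chloride (Cl⁻): pKₐ(HCl) ≈ -7
dihydrogen phosphate (H₂PO₄⁻): pKₐ(H₃PO₄) ≈ 2.1
RS⁻: pKₐ(RSH (a thiol)) ≈ 10.5 — moderately basic; rarely leaves without activation
hydroxide (OH⁻): pKₐ(H₂O) ≈ 15.7
amide anion (NH₂⁻): pKₐ(NH₃) ≈ 38 — extremely strong base; never a leaving group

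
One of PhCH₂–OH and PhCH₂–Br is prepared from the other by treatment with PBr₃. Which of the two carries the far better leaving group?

From PhCH₂–OH the departing group would be OH⁻ (pKₐ(H₂O) ≈ 15.7). Strong base; essentially never leaves without prior activation.
From PhCH₂–Br the leaving group is Br⁻ (pKₐ(HBr) ≈ -9). Weak base; good leaving group.
Treatment with PBr₃ works by replacing the hydroxyl with bromide, making PhCH₂–Br enormously more reactive.

PhCH₂–Br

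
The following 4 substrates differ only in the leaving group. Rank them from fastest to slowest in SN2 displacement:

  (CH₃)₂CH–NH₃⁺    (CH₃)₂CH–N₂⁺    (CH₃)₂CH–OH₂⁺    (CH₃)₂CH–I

Same R in every case — rank the leaving groups.
The more stable X⁻ (or X) is on its own — i.e. the weaker a base it is — the better a leaving group it makes.
(CH₃)₂CH–N₂⁺ loses N₂: no meaningful conjugate acid; N₂ departs as an exceptionally stable neutral molecule
(CH₃)₂CH–I loses I⁻: pKₐ(HI) ≈ -10
(CH₃)₂CH–OH₂⁺ loses H₂O: pKₐ(H₃O⁺) ≈ -1.7
(CH₃)₂CH–NH₃⁺ loses NH₃: pKₐ(NH₄⁺) ≈ 9.2

(CH₃)₂CH–N₂⁺ > (CH₃)₂CH–I > (CH₃)₂CH–OH₂⁺ > (CH₃)₂CH–NH₃⁺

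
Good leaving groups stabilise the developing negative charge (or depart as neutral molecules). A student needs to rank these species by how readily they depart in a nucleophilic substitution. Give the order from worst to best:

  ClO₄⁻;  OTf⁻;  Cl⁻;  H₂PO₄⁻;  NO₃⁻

H₂PO₄⁻ < NO₃⁻ < Cl⁻ < ClO₄⁻ < OTf⁻

OTf⁻: pKₐ(CF₃SO₃H (triflic acid)) ≈ -14
ClO₄⁻: pKₐ(HClO₄) ≈ -10
Cl⁻: pKₐ(HCl) ≈ -7
NO₃⁻: pKₐ(HNO₃) ≈ -1.3
H₂PO₄⁻: pKₐ(H₃PO₄) ≈ 2.1
Listed from poorest to best leaving group as asked.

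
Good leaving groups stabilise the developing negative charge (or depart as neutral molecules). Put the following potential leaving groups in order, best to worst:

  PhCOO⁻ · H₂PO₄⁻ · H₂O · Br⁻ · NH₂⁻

Br⁻ > H₂O > H₂PO₄⁻ > PhCOO⁻ > NH₂⁻

Leaving-group ability tracks the stability of the departed species; conjugate-acid pKₐ is the usual yardstick (lower pKₐ → better LG).
Br⁻: pKₐ(HBr) ≈ -9 — weak base; good leaving group
H₂O: pKₐ(H₃O⁺) ≈ -1.7 — neutral; leaves from a protonated alcohol (R–OH₂⁺)
H₂PO₄⁻: pKₐ(H₃PO₄) ≈ 2.1
PhCOO⁻: pKₐ(C₆H₅COOH) ≈ 4.2
NH₂⁻: pKₐ(NH₃) ≈ 38 — extremely strong base; never a leaving group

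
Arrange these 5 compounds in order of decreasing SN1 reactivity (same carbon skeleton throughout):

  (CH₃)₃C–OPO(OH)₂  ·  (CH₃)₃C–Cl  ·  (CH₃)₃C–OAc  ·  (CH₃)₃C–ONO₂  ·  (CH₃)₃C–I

(CH₃)₃C–I > (CH₃)₃C–Cl > (CH₃)₃C–ONO₂ > (CH₃)₃C–OPO(OH)₂ > (CH₃)₃C–OAc

Same R in every case — rank the leaving groups.
Rank by basicity of the departing species: weakest base leaves most easily.
(CH₃)₃C–I loses I⁻: pKₐ(HI) ≈ -10
(CH₃)₃C–Cl loses Cl⁻: pKₐ(HCl) ≈ -7
(CH₃)₃C–ONO₂ loses NO₃⁻: pKₐ(HNO₃) ≈ -1.3
(CH₃)₃C–OPO(OH)₂ loses H₂PO₄⁻: pKₐ(H₃PO₄) ≈ 2.1
(CH₃)₃C–OAc loses AcO⁻: pKₐ(CH₃COOH) ≈ 4.8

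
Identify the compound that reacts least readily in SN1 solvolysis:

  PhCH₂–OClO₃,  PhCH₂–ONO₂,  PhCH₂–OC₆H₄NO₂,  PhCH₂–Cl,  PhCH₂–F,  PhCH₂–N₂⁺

PhCH₂–OC₆H₄NO₂

Identical carbon frameworks mean the comparison reduces to leaving-group quality.
Leaving-group ability tracks the stability of the departed species; conjugate-acid pKₐ is the usual yardstick (lower pKₐ → better LG).
PhCH₂–N₂⁺ loses N₂: no meaningful conjugate acid; N₂ departs as an exceptionally stable neutral molecule
PhCH₂–OClO₃ loses ClO₄⁻: pKₐ(HClO₄) ≈ -10
PhCH₂–Cl loses Cl⁻: pKₐ(HCl) ≈ -7
PhCH₂–ONO₂ loses NO₃⁻: pKₐ(HNO₃) ≈ -1.3
PhCH₂–F loses F⁻: pKₐ(HF) ≈ 3.2
PhCH₂–OC₆H₄NO₂ loses p-O₂N–C₆H₄–O⁻: pKₐ(p-nitrophenol) ≈ 7.2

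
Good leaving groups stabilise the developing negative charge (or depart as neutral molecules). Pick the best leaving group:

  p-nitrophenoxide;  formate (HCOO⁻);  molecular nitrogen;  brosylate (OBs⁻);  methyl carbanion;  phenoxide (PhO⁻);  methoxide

molecular nitrogen

Leaving-group ability tracks the stability of the departed species; conjugate-acid pKₐ is the usual yardstick (lower pKₐ → better LG).
molecular nitrogen: no meaningful conjugate acid; N₂ departs as an exceptionally stable neutral molecule
brosylate (OBs⁻): pKₐ(p-BrC₆H₄SO₃H) ≈ -2.8
formate (HCOO⁻): pKₐ(HCOOH) ≈ 3.8
p-nitrophenoxide: pKₐ(p-nitrophenol) ≈ 7.2
phenoxide (PhO⁻): pKₐ(C₆H₅OH (phenol)) ≈ 10
methoxide: pKₐ(CH₃OH) ≈ 15.5
methyl carbanion: pKₐ(CH₄) ≈ 48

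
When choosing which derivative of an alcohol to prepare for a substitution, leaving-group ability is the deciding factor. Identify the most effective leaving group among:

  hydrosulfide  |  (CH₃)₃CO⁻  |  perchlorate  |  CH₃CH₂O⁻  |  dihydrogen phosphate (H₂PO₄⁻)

The more stable X⁻ (or X) is on its own — i.e. the weaker a base it is — the better a leaving group it makes.
perchlorate: pKₐ(HClO₄) ≈ -10
dihydrogen phosphate (H₂PO₄⁻): pKₐ(H₃PO₄) ≈ 2.1
hydrosulfide: pKₐ(H₂S) ≈ 7
CH₃CH₂O⁻: pKₐ(CH₃CH₂OH) ≈ 16
(CH₃)₃CO⁻: pKₐ(t-BuOH) ≈ 18

perchlorate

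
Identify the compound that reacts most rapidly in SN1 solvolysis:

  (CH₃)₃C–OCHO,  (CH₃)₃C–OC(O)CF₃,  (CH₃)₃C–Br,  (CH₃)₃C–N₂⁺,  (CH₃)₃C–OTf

Same R in every case — rank the leaving groups.
A good leaving group is a weak base: the lower the pKₐ of its conjugate acid, the more readily it departs.
(CH₃)₃C–N₂⁺ loses N₂: no meaningful conjugate acid; N₂ departs as an exceptionally stable neutral molecule
(CH₃)₃C–OTf loses OTf⁻: pKₐ(CF₃SO₃H (triflic acid)) ≈ -14
(CH₃)₃C–Br loses Br⁻: pKₐ(HBr) ≈ -9
(CH₃)₃C–OC(O)CF₃ loses CF₃COO⁻: pKₐ(CF₃COOH) ≈ 0.2
(CH₃)₃C–OCHO loses HCOO⁻: pKₐ(HCOOH) ≈ 3.8

(CH₃)₃C–N₂⁺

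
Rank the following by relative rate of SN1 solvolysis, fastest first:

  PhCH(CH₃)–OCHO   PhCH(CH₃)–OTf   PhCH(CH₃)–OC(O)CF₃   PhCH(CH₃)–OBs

PhCH(CH₃)–OTf > PhCH(CH₃)–OBs > PhCH(CH₃)–OC(O)CF₃ > PhCH(CH₃)–OCHO

Same R in every case — rank the leaving groups.
Rank by basicity of the departing species: weakest base leaves most easily.
PhCH(CH₃)–OTf loses OTf⁻: pKₐ(CF₃SO₃H (triflic acid)) ≈ -14
PhCH(CH₃)–OBs loses OBs⁻: pKₐ(p-BrC₆H₄SO₃H) ≈ -2.8
PhCH(CH₃)–OC(O)CF₃ loses CF₃COO⁻: pKₐ(CF₃COOH) ≈ 0.2
PhCH(CH₃)–OCHO loses HCOO⁻: pKₐ(HCOOH) ≈ 3.8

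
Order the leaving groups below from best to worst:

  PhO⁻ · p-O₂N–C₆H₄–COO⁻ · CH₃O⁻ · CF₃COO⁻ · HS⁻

CF₃COO⁻ > p-O₂N–C₆H₄–COO⁻ > HS⁻ > PhO⁻ > CH₃O⁻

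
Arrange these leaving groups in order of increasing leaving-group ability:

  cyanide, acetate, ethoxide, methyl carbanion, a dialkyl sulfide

methyl carbanion < ethoxide < cyanide < acetate < a dialkyl sulfide

a dialkyl sulfide: pKₐ(R'₂SH⁺) ≈ -7 — neutral; leaves from a sulfonium salt (R–SR'₂⁺)
acetate: pKₐ(CH₃COOH) ≈ 4.8
cyanide: pKₐ(HCN) ≈ 9.2 — sp carbon stabilises the charge somewhat, but still a poor LG
ethoxide: pKₐ(CH₃CH₂OH) ≈ 16
methyl carbanion: pKₐ(CH₄) ≈ 48
Reversing gives the worst-to-best order requested.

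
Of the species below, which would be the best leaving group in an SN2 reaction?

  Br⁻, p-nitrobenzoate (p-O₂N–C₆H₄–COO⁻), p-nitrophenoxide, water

Br⁻: pKₐ(HBr) ≈ -9
water: pKₐ(H₃O⁺) ≈ -1.7
p-nitrobenzoate (p-O₂N–C₆H₄–COO⁻): pKₐ(p-nitrobenzoic acid) ≈ 3.4
p-nitrophenoxide: pKₐ(p-nitrophenol) ≈ 7.2

Br⁻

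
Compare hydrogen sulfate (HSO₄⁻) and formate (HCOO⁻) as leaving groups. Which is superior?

hydrogen sulfate (HSO₄⁻) is the better leaving group.
pKₐ(H₂SO₄) ≈ -3 versus pKₐ(HCOOH) ≈ 3.8: hydrogen sulfate (HSO₄⁻) is the much weaker base.
Conjugate base of a strong mineral acid.

hydrogen sulfate (HSO₄⁻)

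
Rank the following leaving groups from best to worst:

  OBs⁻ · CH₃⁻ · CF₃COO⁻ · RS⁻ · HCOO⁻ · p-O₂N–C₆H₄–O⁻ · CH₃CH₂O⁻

The more stable X⁻ (or X) is on its own — i.e. the weaker a base it is — the better a leaving group it makes.
OBs⁻: pKₐ(p-BrC₆H₄SO₃H) ≈ -2.8 — arenesulfonate with a p-bromo substituent
CF₃COO⁻: pKₐ(CF₃COOH) ≈ 0.2
HCOO⁻: pKₐ(HCOOH) ≈ 3.8
p-O₂N–C₆H₄–O⁻: pKₐ(p-nitrophenol) ≈ 7.2
RS⁻: pKₐ(RSH (a thiol)) ≈ 10.5 — moderately basic; rarely leaves without activation
CH₃CH₂O⁻: pKₐ(CH₃CH₂OH) ≈ 16 — strong base; alkoxides do not leave unassisted
CH₃⁻: pKₐ(CH₄) ≈ 48 — unstabilised carbanion; the worst conceivable leaving group

OBs⁻ > CF₃COO⁻ > HCOO⁻ > p-O₂N–C₆H₄–O⁻ > RS⁻ > CH₃CH₂O⁻ > CH₃⁻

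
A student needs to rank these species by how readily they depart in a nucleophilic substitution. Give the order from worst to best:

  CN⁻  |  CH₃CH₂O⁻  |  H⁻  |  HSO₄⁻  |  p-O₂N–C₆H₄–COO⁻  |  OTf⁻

A good leaving group is a weak base: the lower the pKₐ of its conjugate acid, the more readily it departs.
OTf⁻: pKₐ(CF₃SO₃H (triflic acid)) ≈ -14
HSO₄⁻: pKₐ(H₂SO₄) ≈ -3
p-O₂N–C₆H₄–COO⁻: pKₐ(p-nitrobenzoic acid) ≈ 3.4
CN⁻: pKₐ(HCN) ≈ 9.2
CH₃CH₂O⁻: pKₐ(CH₃CH₂OH) ≈ 16
H⁻: pKₐ(H₂) ≈ 36
The question asks for worst first, so the sequence is read in increasing leaving-group ability.

H⁻ < CH₃CH₂O⁻ < CN⁻ < p-O₂N–C₆H₄–COO⁻ < HSO₄⁻ < OTf⁻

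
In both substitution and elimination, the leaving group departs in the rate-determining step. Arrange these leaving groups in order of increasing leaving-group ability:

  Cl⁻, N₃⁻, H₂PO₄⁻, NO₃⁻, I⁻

A good leaving group is a weak base: the lower the pKₐ of its conjugate acid, the more readily it departs.
I⁻: pKₐ(HI) ≈ -10
Cl⁻: pKₐ(HCl) ≈ -7
NO₃⁻: pKₐ(HNO₃) ≈ -1.3
H₂PO₄⁻: pKₐ(H₃PO₄) ≈ 2.1
N₃⁻: pKₐ(HN₃) ≈ 4.7
The question asks for worst first, so the sequence is read in increasing leaving-group ability.

N₃⁻ < H₂PO₄⁻ < NO₃⁻ < Cl⁻ < I⁻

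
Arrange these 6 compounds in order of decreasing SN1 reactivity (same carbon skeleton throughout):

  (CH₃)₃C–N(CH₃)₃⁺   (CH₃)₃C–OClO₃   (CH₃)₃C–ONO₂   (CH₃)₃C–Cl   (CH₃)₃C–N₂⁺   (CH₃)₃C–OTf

(CH₃)₃C–N₂⁺ > (CH₃)₃C–OTf > (CH₃)₃C–OClO₃ > (CH₃)₃C–Cl > (CH₃)₃C–ONO₂ > (CH₃)₃C–N(CH₃)₃⁺

Identical carbon frameworks mean the comparison reduces to leaving-group quality.
Rank by basicity of the departing species: weakest base leaves most easily.
(CH₃)₃C–N₂⁺ loses N₂: no meaningful conjugate acid; N₂ departs as an exceptionally stable neutral molecule
(CH₃)₃C–OTf loses OTf⁻: pKₐ(CF₃SO₃H (triflic acid)) ≈ -14
(CH₃)₃C–OClO₃ loses ClO₄⁻: pKₐ(HClO₄) ≈ -10
(CH₃)₃C–Cl loses Cl⁻: pKₐ(HCl) ≈ -7
(CH₃)₃C–ONO₂ loses NO₃⁻: pKₐ(HNO₃) ≈ -1.3
(CH₃)₃C–N(CH₃)₃⁺ loses NR'₃: pKₐ(R'₃NH⁺) ≈ 10.7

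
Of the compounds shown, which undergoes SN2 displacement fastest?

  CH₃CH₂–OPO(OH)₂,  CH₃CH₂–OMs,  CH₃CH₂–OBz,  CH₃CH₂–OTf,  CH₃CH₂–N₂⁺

The skeletons are identical, so relative rate is governed entirely by leaving-group ability.
Leaving-group ability tracks the stability of the departed species; conjugate-acid pKₐ is the usual yardstick (lower pKₐ → better LG).
CH₃CH₂–N₂⁺ loses N₂: no meaningful conjugate acid; N₂ departs as an exceptionally stable neutral molecule
CH₃CH₂–OTf loses OTf⁻: pKₐ(CF₃SO₃H (triflic acid)) ≈ -14
CH₃CH₂–OMs loses OMs⁻: pKₐ(CH₃SO₃H (MsOH)) ≈ -1.9
CH₃CH₂–OPO(OH)₂ loses H₂PO₄⁻: pKₐ(H₃PO₄) ≈ 2.1
CH₃CH₂–OBz loses PhCOO⁻: pKₐ(C₆H₅COOH) ≈ 4.2

CH₃CH₂–N₂⁺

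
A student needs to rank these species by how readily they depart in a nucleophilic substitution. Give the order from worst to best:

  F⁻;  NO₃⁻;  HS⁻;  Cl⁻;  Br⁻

HS⁻ < F⁻ < NO₃⁻ < Cl⁻ < Br⁻

Br⁻: pKₐ(HBr) ≈ -9
Cl⁻: pKₐ(HCl) ≈ -7
NO₃⁻: pKₐ(HNO₃) ≈ -1.3
F⁻: pKₐ(HF) ≈ 3.2
HS⁻: pKₐ(H₂S) ≈ 7
Listed from poorest to best leaving group as asked.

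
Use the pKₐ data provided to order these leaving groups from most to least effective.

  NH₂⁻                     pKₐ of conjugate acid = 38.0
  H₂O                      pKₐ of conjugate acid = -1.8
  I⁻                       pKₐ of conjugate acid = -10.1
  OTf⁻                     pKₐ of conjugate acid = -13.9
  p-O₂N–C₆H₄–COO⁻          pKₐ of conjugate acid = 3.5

OTf⁻ > I⁻ > H₂O > p-O₂N–C₆H₄–COO⁻ > NH₂⁻

Lower conjugate-acid pKₐ ⇒ weaker base ⇒ better leaving group.
Sorting by the given values: OTf⁻ (-13.9), I⁻ (-10.1), H₂O (-1.8), p-O₂N–C₆H₄–COO⁻ (3.5), NH₂⁻ (38.0).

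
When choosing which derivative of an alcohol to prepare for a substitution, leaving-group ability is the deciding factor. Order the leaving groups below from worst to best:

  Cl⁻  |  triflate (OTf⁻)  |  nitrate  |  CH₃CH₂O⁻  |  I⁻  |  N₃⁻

CH₃CH₂O⁻ < N₃⁻ < nitrate < Cl⁻ < I⁻ < triflate (OTf⁻)

Rank by basicity of the departing species: weakest base leaves most easily.
triflate (OTf⁻): pKₐ(CF₃SO₃H (triflic acid)) ≈ -14
I⁻: pKₐ(HI) ≈ -10
Cl⁻: pKₐ(HCl) ≈ -7
nitrate: pKₐ(HNO₃) ≈ -1.3
N₃⁻: pKₐ(HN₃) ≈ 4.7
CH₃CH₂O⁻: pKₐ(CH₃CH₂OH) ≈ 16
Reversing gives the worst-to-best order requested.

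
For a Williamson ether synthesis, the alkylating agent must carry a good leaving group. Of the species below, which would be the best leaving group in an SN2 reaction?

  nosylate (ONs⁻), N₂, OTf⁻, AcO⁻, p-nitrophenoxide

Rank by basicity of the departing species: weakest base leaves most easily.
N₂: no meaningful conjugate acid; N₂ departs as an exceptionally stable neutral molecule
OTf⁻: pKₐ(CF₃SO₃H (triflic acid)) ≈ -14
nosylate (ONs⁻): pKₐ(p-O₂NC₆H₄SO₃H) ≈ -3.5
AcO⁻: pKₐ(CH₃COOH) ≈ 4.8
p-nitrophenoxide: pKₐ(p-nitrophenol) ≈ 7.2

N₂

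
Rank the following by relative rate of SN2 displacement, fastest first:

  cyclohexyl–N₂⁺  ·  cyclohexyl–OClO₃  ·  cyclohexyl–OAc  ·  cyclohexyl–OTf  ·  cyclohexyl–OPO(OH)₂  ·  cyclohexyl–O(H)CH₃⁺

cyclohexyl–N₂⁺ > cyclohexyl–OTf > cyclohexyl–OClO₃ > cyclohexyl–O(H)CH₃⁺ > cyclohexyl–OPO(OH)₂ > cyclohexyl–OAc

Identical carbon frameworks mean the comparison reduces to leaving-group quality.
Leaving-group ability tracks the stability of the departed species; conjugate-acid pKₐ is the usual yardstick (lower pKₐ → better LG).
cyclohexyl–N₂⁺ loses N₂: no meaningful conjugate acid; N₂ departs as an exceptionally stable neutral molecule
cyclohexyl–OTf loses OTf⁻: pKₐ(CF₃SO₃H (triflic acid)) ≈ -14
cyclohexyl–OClO₃ loses ClO₄⁻: pKₐ(HClO₄) ≈ -10
cyclohexyl–O(H)CH₃⁺ loses R'OH: pKₐ(R'OH₂⁺) ≈ -2.4
cyclohexyl–OPO(OH)₂ loses H₂PO₄⁻: pKₐ(H₃PO₄) ≈ 2.1
cyclohexyl–OAc loses AcO⁻: pKₐ(CH₃COOH) ≈ 4.8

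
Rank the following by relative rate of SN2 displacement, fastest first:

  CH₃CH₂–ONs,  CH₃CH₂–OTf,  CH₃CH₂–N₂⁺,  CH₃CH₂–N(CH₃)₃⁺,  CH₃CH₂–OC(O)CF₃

CH₃CH₂–N₂⁺ > CH₃CH₂–OTf > CH₃CH₂–ONs > CH₃CH₂–OC(O)CF₃ > CH₃CH₂–N(CH₃)₃⁺

The skeletons are identical, so relative rate is governed entirely by leaving-group ability.
Leaving-group ability tracks the stability of the departed species; conjugate-acid pKₐ is the usual yardstick (lower pKₐ → better LG).
CH₃CH₂–N₂⁺ loses N₂: no meaningful conjugate acid; N₂ departs as an exceptionally stable neutral molecule
CH₃CH₂–OTf loses OTf⁻: pKₐ(CF₃SO₃H (triflic acid)) ≈ -14
CH₃CH₂–ONs loses ONs⁻: pKₐ(p-O₂NC₆H₄SO₃H) ≈ -3.5
CH₃CH₂–OC(O)CF₃ loses CF₃COO⁻: pKₐ(CF₃COOH) ≈ 0.2
CH₃CH₂–N(CH₃)₃⁺ loses NR'₃: pKₐ(R'₃NH⁺) ≈ 10.7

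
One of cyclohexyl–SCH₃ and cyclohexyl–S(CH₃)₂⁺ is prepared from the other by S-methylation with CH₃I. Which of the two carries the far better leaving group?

From cyclohexyl–SCH₃ the departing group would be RS⁻ (pKₐ(RSH (a thiol)) ≈ 10.5). Moderately basic; rarely leaves without activation.
From cyclohexyl–S(CH₃)₂⁺ the leaving group is SR'₂ (pKₐ(R'₂SH⁺) ≈ -7). Neutral; leaves from a sulfonium salt (R–SR'₂⁺).
S-methylation with CH₃I works by allowing neutral dimethyl sulfide, rather than methanethiolate, to depart, making cyclohexyl–S(CH₃)₂⁺ enormously more reactive.

cyclohexyl–S(CH₃)₂⁺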